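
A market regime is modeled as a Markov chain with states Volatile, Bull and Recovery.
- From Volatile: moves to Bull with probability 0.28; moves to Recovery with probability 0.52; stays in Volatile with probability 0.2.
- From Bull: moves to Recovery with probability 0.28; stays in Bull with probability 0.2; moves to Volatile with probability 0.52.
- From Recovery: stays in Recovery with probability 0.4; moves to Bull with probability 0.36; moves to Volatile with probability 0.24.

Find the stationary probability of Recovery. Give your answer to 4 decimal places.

0.4023

Let the stationary distribution be π with π = πP and π_1 + π_2 + π_3 = 1.
π_1 = 0.2·π_1 + 0.52·π_2 + 0.24·π_3
π_2 = 0.28·π_1 + 0.2·π_2 + 0.36·π_3
Solving with the normalization constraint gives π = (0.3086, 0.2891, 0.4023).
So the stationary probability of Recovery is 0.4023.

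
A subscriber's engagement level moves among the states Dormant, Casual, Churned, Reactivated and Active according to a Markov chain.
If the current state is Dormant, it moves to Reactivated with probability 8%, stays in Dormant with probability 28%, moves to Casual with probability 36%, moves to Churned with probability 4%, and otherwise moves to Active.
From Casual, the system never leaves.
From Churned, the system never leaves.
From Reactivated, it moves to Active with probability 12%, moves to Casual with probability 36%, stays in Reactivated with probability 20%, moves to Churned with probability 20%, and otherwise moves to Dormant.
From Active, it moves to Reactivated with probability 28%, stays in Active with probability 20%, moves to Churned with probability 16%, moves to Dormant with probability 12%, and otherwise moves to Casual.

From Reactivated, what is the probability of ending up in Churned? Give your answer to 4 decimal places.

Let h(s) be the probability of absorption at Churned starting from transient state s. Then h(Churned) = 1 and h(Casual) = 0. By first-step analysis:
h(Dormant) = 0.28·h(Dormant) + 0.36·0 + 0.04·1 + 0.08·h(Reactivated) + 0.24·h(Active)
h(Reactivated) = 0.12·h(Dormant) + 0.36·0 + 0.2·1 + 0.2·h(Reactivated) + 0.12·h(Active)
h(Active) = 0.12·h(Dormant) + 0.24·0 + 0.16·1 + 0.28·h(Reactivated) + 0.2·h(Active)
Solving: h(Dormant) = 0.2086, h(Reactivated) = 0.3335, h(Active) = 0.3480.
Starting from Reactivated, the probability is 0.3335.

0.3335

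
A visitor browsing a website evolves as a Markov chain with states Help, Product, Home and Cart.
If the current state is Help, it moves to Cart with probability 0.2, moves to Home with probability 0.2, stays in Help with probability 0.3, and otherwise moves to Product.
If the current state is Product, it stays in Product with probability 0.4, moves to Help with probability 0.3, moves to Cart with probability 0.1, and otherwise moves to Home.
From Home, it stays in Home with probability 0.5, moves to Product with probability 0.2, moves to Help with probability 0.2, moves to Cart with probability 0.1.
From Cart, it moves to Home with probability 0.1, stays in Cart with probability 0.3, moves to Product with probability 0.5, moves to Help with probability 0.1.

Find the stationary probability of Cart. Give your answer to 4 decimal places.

Let the stationary distribution be π with π = πP and π_1 + π_2 + π_3 + π_4 = 1.
π_1 = 0.3·π_1 + 0.3·π_2 + 0.2·π_3 + 0.1·π_4
π_2 = 0.3·π_1 + 0.4·π_2 + 0.2·π_3 + 0.5·π_4
π_3 = 0.2·π_1 + 0.2·π_2 + 0.5·π_3 + 0.1·π_4
Solving with the normalization constraint gives π = (0.2426, 0.3386, 0.2635, 0.1553).
So the stationary probability of Cart is 0.1553.

0.1553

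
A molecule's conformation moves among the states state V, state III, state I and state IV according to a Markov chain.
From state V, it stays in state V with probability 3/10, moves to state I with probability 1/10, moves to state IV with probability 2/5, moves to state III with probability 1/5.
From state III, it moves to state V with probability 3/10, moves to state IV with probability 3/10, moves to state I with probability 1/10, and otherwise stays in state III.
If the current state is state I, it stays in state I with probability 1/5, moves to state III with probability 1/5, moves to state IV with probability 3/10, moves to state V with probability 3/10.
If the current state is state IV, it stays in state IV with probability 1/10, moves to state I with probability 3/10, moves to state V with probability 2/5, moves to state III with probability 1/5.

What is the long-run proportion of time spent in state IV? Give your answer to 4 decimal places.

Let the stationary distribution be π with π = πP and π_1 + π_2 + π_3 + π_4 = 1.
π_1 = 0.3·π_1 + 0.3·π_2 + 0.3·π_3 + 0.4·π_4
π_2 = 0.2·π_1 + 0.3·π_2 + 0.2·π_3 + 0.2·π_4
π_3 = 0.1·π_1 + 0.1·π_2 + 0.2·π_3 + 0.3·π_4
Solving with the normalization constraint gives π = (0.3277, 0.2222, 0.1727, 0.2773).
So the stationary probability of state IV is 0.2773.

0.2773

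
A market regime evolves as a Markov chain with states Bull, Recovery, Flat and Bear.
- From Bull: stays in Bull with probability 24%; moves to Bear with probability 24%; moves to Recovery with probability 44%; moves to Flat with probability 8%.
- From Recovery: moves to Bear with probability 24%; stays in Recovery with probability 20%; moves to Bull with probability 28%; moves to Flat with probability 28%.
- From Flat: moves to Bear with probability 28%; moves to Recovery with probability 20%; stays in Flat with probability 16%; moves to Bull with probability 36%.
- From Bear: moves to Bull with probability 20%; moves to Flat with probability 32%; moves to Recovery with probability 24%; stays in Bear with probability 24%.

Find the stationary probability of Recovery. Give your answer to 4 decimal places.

Let the stationary distribution be π with π = πP and π_1 + π_2 + π_3 + π_4 = 1.
π_1 = 0.24·π_1 + 0.28·π_2 + 0.36·π_3 + 0.2·π_4
π_2 = 0.44·π_1 + 0.2·π_2 + 0.2·π_3 + 0.24·π_4
π_3 = 0.08·π_1 + 0.28·π_2 + 0.16·π_3 + 0.32·π_4
Solving with the normalization constraint gives π = (0.2664, 0.2739, 0.2113, 0.2485).
So the stationary probability of Recovery is 0.2739.

0.2739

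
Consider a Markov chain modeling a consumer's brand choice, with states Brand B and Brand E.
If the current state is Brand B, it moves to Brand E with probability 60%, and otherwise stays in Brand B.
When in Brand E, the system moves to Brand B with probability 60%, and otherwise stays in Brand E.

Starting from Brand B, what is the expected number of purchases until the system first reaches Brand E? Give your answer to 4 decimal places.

1.6667

Let t(s) be the expected number of purchases to first reach Brand E from state s, with t(Brand E) = 0. Conditioning on the first purchase:
t(Brand B) = 1 + 0.4·t(Brand B)
Solving: t(Brand B) = 1.6667.
Expected purchases from Brand B to Brand E: 1.6667.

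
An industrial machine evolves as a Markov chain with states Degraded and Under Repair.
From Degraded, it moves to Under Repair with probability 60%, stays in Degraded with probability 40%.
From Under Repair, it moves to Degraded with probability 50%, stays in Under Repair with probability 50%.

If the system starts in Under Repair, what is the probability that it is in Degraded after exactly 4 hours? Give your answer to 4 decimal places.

Propagate the distribution vector 4 hours from Under Repair.
After 0 hours: (0.0000, 1.0000)
After 1 hour: (0.5000, 0.5000)
After 2 hours: (0.4500, 0.5500)
After 3 hours: (0.4550, 0.5450)
After 4 hours: (0.4545, 0.5455)
P(in Degraded after 4 hours) = 0.4545

0.4545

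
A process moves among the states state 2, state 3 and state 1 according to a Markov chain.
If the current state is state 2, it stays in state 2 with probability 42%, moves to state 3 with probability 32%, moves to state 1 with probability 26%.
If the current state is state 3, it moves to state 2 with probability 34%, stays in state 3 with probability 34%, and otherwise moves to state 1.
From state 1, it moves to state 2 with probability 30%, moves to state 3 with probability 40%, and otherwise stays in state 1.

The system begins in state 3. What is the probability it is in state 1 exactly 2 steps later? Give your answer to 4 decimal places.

Sum over the intermediate state after 1 step:
P = P(state 3→state 2)·P(state 2→state 1) + P(state 3→state 3)·P(state 3→state 1) + P(state 3→state 1)·P(state 1→state 1)
  = 0.34×0.26 + 0.34×0.32 + 0.32×0.3
  = 0.0884 + 0.1088 + 0.0960 = 0.2932

0.2932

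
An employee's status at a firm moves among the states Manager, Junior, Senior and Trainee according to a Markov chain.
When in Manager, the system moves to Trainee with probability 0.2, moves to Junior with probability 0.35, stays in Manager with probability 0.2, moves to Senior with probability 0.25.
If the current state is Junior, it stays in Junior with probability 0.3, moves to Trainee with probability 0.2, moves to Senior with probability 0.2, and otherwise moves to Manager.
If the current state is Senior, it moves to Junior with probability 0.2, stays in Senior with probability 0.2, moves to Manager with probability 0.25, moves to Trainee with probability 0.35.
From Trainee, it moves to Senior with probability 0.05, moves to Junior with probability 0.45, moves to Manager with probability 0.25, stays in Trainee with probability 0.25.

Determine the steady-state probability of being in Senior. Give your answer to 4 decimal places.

Let the stationary distribution be π with π = πP and π_1 + π_2 + π_3 + π_4 = 1.
π_1 = 0.2·π_1 + 0.3·π_2 + 0.25·π_3 + 0.25·π_4
π_2 = 0.35·π_1 + 0.3·π_2 + 0.2·π_3 + 0.45·π_4
π_3 = 0.25·π_1 + 0.2·π_2 + 0.2·π_3 + 0.05·π_4
Solving with the normalization constraint gives π = (0.2538, 0.3308, 0.1769, 0.2385).
So the stationary probability of Senior is 0.1769.

0.1769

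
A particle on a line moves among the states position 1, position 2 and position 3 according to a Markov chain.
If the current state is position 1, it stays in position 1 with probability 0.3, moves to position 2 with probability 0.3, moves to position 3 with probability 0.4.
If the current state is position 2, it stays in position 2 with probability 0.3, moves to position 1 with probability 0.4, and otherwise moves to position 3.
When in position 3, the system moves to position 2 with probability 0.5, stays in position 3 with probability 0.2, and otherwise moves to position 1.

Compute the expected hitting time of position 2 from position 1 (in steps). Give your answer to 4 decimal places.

2.7273

Let t(s) be the expected number of steps to first reach position 2 from state s, with t(position 2) = 0. Conditioning on the first step:
t(position 1) = 1 + 0.3·t(position 1) + 0.4·t(position 3)
t(position 3) = 1 + 0.3·t(position 1) + 0.2·t(position 3)
Solving: t(position 1) = 2.7273, t(position 3) = 2.2727.
Expected steps from position 1 to position 2: 2.7273.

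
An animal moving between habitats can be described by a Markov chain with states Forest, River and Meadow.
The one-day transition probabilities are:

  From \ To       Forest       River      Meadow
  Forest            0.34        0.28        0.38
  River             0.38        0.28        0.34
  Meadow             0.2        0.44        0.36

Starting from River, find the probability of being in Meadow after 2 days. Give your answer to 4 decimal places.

0.3620

Sum over the intermediate state after 1 day:
P = P(River→Forest)·P(Forest→Meadow) + P(River→River)·P(River→Meadow) + P(River→Meadow)·P(Meadow→Meadow)
  = 0.38×0.38 + 0.28×0.34 + 0.34×0.36
  = 0.1444 + 0.0952 + 0.1224 = 0.3620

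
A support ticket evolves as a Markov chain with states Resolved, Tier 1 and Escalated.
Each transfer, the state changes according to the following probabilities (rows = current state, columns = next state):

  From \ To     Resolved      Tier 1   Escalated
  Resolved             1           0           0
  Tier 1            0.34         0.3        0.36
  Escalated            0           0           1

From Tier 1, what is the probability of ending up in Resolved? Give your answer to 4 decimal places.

0.4857

Let h(s) be the probability of absorption at Resolved starting from transient state s. Then h(Resolved) = 1 and h(Escalated) = 0. By first-step analysis:
h(Tier 1) = 0.34·1 + 0.3·h(Tier 1) + 0.36·0
Solving: h(Tier 1) = 0.4857.
Starting from Tier 1, the probability is 0.4857.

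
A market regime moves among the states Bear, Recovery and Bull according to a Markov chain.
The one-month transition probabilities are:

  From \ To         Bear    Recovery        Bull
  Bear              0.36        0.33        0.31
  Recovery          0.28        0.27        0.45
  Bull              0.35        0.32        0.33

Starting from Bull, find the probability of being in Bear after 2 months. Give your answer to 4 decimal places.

0.3311

Sum over the intermediate state after 1 month:
P = P(Bull→Bear)·P(Bear→Bear) + P(Bull→Recovery)·P(Recovery→Bear) + P(Bull→Bull)·P(Bull→Bear)
  = 0.35×0.36 + 0.32×0.28 + 0.33×0.35
  = 0.1260 + 0.0896 + 0.1155 = 0.3311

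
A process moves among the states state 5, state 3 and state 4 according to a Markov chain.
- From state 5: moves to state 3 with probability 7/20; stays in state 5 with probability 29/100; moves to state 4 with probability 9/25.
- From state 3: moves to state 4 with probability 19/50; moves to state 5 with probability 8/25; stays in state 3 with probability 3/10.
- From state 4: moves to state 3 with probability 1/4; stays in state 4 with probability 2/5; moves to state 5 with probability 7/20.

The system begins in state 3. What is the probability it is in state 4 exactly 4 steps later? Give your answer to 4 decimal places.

Propagate the distribution vector 4 steps from state 3.
After 0 steps: (0.0000, 1.0000, 0.0000)
After 1 step: (0.3200, 0.3000, 0.3800)
After 2 steps: (0.3218, 0.2970, 0.3812)
After 3 steps: (0.3218, 0.2970, 0.3812)
After 4 steps: (0.3218, 0.2970, 0.3812)
P(in state 4 after 4 steps) = 0.3812

0.3812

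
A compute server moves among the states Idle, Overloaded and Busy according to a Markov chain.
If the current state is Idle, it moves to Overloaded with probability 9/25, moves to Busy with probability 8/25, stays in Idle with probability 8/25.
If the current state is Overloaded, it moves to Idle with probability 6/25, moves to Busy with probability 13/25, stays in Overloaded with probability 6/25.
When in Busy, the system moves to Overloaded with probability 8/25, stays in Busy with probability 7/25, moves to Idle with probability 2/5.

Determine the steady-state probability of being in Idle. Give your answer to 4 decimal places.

0.3247

Let the stationary distribution be π with π = πP and π_1 + π_2 + π_3 = 1.
π_1 = 0.32·π_1 + 0.24·π_2 + 0.4·π_3
π_2 = 0.36·π_1 + 0.24·π_2 + 0.32·π_3
Solving with the normalization constraint gives π = (0.3247, 0.3083, 0.3670).
So the stationary probability of Idle is 0.3247.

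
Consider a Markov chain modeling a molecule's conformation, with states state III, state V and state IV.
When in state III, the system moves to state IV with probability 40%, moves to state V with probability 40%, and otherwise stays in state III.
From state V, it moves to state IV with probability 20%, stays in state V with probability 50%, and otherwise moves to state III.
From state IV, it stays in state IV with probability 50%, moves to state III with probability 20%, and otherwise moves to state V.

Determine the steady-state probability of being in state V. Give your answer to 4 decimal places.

0.4051

Let the stationary distribution be π with π = πP and π_1 + π_2 + π_3 = 1.
π_1 = 0.2·π_1 + 0.3·π_2 + 0.2·π_3
π_2 = 0.4·π_1 + 0.5·π_2 + 0.3·π_3
Solving with the normalization constraint gives π = (0.2405, 0.4051, 0.3544).
So the stationary probability of state V is 0.4051.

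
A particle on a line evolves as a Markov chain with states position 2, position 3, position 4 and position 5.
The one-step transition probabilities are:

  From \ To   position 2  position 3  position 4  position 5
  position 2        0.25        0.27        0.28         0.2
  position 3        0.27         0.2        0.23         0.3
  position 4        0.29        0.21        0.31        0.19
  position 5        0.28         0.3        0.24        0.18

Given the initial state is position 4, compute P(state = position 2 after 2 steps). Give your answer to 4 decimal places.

0.2723

Propagate the distribution vector 2 steps from position 4.
After 0 steps: (0.0000, 0.0000, 1.0000, 0.0000)
After 1 step: (0.2900, 0.2100, 0.3100, 0.1900)
After 2 steps: (0.2723, 0.2424, 0.2712, 0.2141)
P(in position 2 after 2 steps) = 0.2723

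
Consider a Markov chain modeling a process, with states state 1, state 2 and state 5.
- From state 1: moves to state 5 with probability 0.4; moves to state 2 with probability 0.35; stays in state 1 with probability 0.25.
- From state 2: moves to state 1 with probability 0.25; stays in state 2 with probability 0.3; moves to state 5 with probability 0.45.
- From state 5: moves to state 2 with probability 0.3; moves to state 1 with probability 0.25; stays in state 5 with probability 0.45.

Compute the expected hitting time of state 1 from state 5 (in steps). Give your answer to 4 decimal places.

4.0000

Let t(s) be the expected number of steps to first reach state 1 from state s, with t(state 1) = 0. Conditioning on the first step:
t(state 2) = 1 + 0.3·t(state 2) + 0.45·t(state 5)
t(state 5) = 1 + 0.3·t(state 2) + 0.45·t(state 5)
Solving: t(state 2) = 4.0000, t(state 5) = 4.0000.
Expected steps from state 5 to state 1: 4.0000.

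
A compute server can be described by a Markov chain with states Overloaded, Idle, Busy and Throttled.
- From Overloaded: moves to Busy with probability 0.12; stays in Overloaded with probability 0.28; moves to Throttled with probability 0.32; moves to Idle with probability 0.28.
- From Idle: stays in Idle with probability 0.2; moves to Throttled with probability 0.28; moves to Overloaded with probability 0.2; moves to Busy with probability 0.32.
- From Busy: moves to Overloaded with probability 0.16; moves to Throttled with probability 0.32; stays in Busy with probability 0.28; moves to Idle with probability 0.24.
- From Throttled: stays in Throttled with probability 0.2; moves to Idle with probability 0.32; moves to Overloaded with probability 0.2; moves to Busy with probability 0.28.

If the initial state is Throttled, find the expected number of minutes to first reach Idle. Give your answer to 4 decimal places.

3.4249

Let t(s) be the expected number of minutes to first reach Idle from state s, with t(Idle) = 0. Conditioning on the first minute:
t(Overloaded) = 1 + 0.28·t(Overloaded) + 0.12·t(Busy) + 0.32·t(Throttled)
t(Busy) = 1 + 0.16·t(Overloaded) + 0.28·t(Busy) + 0.32·t(Throttled)
t(Throttled) = 1 + 0.2·t(Overloaded) + 0.28·t(Busy) + 0.2·t(Throttled)
Solving: t(Overloaded) = 3.5269, t(Busy) = 3.6948, t(Throttled) = 3.4249.
Expected minutes from Throttled to Idle: 3.4249.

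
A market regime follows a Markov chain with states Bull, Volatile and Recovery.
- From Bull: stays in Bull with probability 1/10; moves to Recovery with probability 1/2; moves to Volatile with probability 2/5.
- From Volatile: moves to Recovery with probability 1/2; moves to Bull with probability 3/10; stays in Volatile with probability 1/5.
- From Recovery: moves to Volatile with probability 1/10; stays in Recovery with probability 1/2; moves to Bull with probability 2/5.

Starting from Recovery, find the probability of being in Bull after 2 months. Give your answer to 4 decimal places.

0.2700

Sum over the intermediate state after 1 month:
P = P(Recovery→Bull)·P(Bull→Bull) + P(Recovery→Volatile)·P(Volatile→Bull) + P(Recovery→Recovery)·P(Recovery→Bull)
  = 0.4×0.1 + 0.1×0.3 + 0.5×0.4
  = 0.0400 + 0.0300 + 0.2000 = 0.2700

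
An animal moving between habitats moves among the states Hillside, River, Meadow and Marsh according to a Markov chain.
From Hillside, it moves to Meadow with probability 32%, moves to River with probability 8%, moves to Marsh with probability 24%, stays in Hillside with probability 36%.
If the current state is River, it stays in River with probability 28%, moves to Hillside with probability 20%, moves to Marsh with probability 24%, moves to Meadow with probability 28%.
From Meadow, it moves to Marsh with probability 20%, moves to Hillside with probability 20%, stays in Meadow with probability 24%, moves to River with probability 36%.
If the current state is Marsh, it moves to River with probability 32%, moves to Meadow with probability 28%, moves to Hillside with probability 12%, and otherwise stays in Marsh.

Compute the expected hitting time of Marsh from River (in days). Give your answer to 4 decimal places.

4.3694

Let t(s) be the expected number of days to first reach Marsh from state s, with t(Marsh) = 0. Conditioning on the first day:
t(Hillside) = 1 + 0.36·t(Hillside) + 0.08·t(River) + 0.32·t(Meadow)
t(River) = 1 + 0.2·t(Hillside) + 0.28·t(River) + 0.28·t(Meadow)
t(Meadow) = 1 + 0.2·t(Hillside) + 0.36·t(River) + 0.24·t(Meadow)
Solving: t(Hillside) = 4.3774, t(River) = 4.3694, t(Meadow) = 4.5375.
Expected days from River to Marsh: 4.3694.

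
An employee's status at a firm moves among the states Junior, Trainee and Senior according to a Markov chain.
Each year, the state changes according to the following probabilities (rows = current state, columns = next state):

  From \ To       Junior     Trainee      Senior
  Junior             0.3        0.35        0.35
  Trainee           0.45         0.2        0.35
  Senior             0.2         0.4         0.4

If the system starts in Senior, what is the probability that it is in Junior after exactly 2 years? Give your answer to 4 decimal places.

Sum over the intermediate state after 1 year:
P = P(Senior→Junior)·P(Junior→Junior) + P(Senior→Trainee)·P(Trainee→Junior) + P(Senior→Senior)·P(Senior→Junior)
  = 0.2×0.3 + 0.4×0.45 + 0.4×0.2
  = 0.0600 + 0.1800 + 0.0800 = 0.3200

0.3200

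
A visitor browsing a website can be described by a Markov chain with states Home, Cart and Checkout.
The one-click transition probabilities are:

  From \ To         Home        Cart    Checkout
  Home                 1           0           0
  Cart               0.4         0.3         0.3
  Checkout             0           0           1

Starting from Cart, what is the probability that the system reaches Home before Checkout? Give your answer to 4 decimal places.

Let h(s) be the probability of absorption at Home starting from transient state s. Then h(Home) = 1 and h(Checkout) = 0. By first-step analysis:
h(Cart) = 0.4·1 + 0.3·h(Cart) + 0.3·0
Solving: h(Cart) = 0.5714.
Starting from Cart, the probability is 0.5714.

0.5714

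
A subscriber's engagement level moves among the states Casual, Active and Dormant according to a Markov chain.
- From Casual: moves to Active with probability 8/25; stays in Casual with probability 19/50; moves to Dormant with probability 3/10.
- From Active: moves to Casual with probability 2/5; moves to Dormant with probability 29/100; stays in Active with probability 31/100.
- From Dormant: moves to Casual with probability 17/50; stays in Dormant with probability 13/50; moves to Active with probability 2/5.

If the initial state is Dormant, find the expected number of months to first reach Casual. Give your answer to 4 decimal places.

Let t(s) be the expected number of months to first reach Casual from state s, with t(Casual) = 0. Conditioning on the first month:
t(Active) = 1 + 0.31·t(Active) + 0.29·t(Dormant)
t(Dormant) = 1 + 0.4·t(Active) + 0.26·t(Dormant)
Solving: t(Active) = 2.6102, t(Dormant) = 2.7623.
Expected months from Dormant to Casual: 2.7623.

2.7623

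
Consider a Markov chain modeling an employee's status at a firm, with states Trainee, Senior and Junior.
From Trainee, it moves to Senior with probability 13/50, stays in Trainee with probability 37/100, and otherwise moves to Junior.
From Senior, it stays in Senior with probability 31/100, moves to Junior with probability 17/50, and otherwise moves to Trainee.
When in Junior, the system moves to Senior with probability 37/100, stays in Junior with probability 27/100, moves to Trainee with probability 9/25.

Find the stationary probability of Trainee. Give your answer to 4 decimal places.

Let the stationary distribution be π with π = πP and π_1 + π_2 + π_3 = 1.
π_1 = 0.37·π_1 + 0.35·π_2 + 0.36·π_3
π_2 = 0.26·π_1 + 0.31·π_2 + 0.37·π_3
Solving with the normalization constraint gives π = (0.3605, 0.3116, 0.3279).
So the stationary probability of Trainee is 0.3605.

0.3605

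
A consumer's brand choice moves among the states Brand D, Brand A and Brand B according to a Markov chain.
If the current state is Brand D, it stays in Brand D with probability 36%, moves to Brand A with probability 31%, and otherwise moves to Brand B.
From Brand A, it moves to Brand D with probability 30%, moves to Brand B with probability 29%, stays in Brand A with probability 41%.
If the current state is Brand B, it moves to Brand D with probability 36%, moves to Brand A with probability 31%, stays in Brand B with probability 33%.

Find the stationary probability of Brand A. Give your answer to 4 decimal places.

Let the stationary distribution be π with π = πP and π_1 + π_2 + π_3 = 1.
π_1 = 0.36·π_1 + 0.3·π_2 + 0.36·π_3
π_2 = 0.31·π_1 + 0.41·π_2 + 0.31·π_3
Solving with the normalization constraint gives π = (0.3393, 0.3444, 0.3162).
So the stationary probability of Brand A is 0.3444.

0.3444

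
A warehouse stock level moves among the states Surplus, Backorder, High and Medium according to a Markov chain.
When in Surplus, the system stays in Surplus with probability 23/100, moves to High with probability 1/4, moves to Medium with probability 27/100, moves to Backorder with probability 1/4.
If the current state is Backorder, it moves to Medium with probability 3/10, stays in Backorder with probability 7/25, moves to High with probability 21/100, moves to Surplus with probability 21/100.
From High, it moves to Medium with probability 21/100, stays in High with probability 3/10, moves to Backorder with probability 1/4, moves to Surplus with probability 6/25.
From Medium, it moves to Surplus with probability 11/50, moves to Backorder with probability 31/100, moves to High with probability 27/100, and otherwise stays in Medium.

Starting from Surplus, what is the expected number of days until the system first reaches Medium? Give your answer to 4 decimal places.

Let t(s) be the expected number of days to first reach Medium from state s, with t(Medium) = 0. Conditioning on the first day:
t(Surplus) = 1 + 0.23·t(Surplus) + 0.25·t(Backorder) + 0.25·t(High)
t(Backorder) = 1 + 0.21·t(Surplus) + 0.28·t(Backorder) + 0.21·t(High)
t(High) = 1 + 0.24·t(Surplus) + 0.25·t(Backorder) + 0.3·t(High)
Solving: t(Surplus) = 3.8082, t(Backorder) = 3.6805, t(High) = 4.0487.
Expected days from Surplus to Medium: 3.8082.

3.8082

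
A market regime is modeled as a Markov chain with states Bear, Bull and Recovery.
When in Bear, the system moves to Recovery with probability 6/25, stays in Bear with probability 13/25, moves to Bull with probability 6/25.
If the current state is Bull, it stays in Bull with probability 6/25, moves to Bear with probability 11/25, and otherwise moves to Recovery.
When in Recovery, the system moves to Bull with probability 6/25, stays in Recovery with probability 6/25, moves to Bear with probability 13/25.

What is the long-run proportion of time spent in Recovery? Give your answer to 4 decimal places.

Let the stationary distribution be π with π = πP and π_1 + π_2 + π_3 = 1.
π_1 = 0.52·π_1 + 0.44·π_2 + 0.52·π_3
π_2 = 0.24·π_1 + 0.24·π_2 + 0.24·π_3
Solving with the normalization constraint gives π = (0.5008, 0.2400, 0.2592).
So the stationary probability of Recovery is 0.2592.

0.2592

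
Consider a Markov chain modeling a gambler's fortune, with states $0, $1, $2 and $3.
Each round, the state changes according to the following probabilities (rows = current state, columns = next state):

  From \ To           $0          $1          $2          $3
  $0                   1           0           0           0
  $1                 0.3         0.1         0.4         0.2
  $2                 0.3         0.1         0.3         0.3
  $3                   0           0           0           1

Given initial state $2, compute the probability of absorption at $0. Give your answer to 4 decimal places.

0.5085

Let h(s) be the probability of absorption at $0 starting from transient state s. Then h($0) = 1 and h($3) = 0. By first-step analysis:
h($1) = 0.3·1 + 0.1·h($1) + 0.4·h($2) + 0.2·0
h($2) = 0.3·1 + 0.1·h($1) + 0.3·h($2) + 0.3·0
Solving: h($1) = 0.5593, h($2) = 0.5085.
Starting from $2, the probability is 0.5085.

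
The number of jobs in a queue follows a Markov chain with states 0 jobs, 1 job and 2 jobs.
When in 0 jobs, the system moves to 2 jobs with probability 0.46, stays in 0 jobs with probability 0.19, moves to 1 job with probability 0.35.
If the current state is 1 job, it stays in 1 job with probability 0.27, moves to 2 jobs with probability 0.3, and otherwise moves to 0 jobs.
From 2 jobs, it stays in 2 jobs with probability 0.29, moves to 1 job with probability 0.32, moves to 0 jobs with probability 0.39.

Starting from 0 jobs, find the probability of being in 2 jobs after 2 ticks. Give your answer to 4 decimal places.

Sum over the intermediate state after 1 tick:
P = P(0 jobs→0 jobs)·P(0 jobs→2 jobs) + P(0 jobs→1 job)·P(1 job→2 jobs) + P(0 jobs→2 jobs)·P(2 jobs→2 jobs)
  = 0.19×0.46 + 0.35×0.3 + 0.46×0.29
  = 0.0874 + 0.1050 + 0.1334 = 0.3258

0.3258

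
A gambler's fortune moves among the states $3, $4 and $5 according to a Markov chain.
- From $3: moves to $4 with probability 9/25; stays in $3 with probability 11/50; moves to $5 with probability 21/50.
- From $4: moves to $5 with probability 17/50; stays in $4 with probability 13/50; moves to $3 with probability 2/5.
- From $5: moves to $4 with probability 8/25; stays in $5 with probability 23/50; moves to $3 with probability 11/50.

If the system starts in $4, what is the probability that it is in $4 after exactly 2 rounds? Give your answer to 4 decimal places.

Sum over the intermediate state after 1 round:
P = P($4→$3)·P($3→$4) + P($4→$4)·P($4→$4) + P($4→$5)·P($5→$4)
  = 0.4×0.36 + 0.26×0.26 + 0.34×0.32
  = 0.1440 + 0.0676 + 0.1088 = 0.3204

0.3204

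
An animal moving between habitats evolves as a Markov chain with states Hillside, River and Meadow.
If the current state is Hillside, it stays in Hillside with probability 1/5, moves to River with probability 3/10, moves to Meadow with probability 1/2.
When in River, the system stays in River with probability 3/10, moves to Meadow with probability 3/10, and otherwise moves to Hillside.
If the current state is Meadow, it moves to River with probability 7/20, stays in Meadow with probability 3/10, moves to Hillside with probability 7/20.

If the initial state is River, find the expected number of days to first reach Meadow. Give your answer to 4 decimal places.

Let t(s) be the expected number of days to first reach Meadow from state s, with t(Meadow) = 0. Conditioning on the first day:
t(Hillside) = 1 + 0.2·t(Hillside) + 0.3·t(River)
t(River) = 1 + 0.4·t(Hillside) + 0.3·t(River)
Solving: t(Hillside) = 2.2727, t(River) = 2.7273.
Expected days from River to Meadow: 2.7273.

2.7273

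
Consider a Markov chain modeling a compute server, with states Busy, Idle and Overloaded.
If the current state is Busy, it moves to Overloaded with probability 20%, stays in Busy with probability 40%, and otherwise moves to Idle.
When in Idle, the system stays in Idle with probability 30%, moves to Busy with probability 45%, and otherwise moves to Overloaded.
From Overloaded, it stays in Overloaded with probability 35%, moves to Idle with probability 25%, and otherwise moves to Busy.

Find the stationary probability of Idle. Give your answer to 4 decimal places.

0.3289

Let the stationary distribution be π with π = πP and π_1 + π_2 + π_3 = 1.
π_1 = 0.4·π_1 + 0.45·π_2 + 0.4·π_3
π_2 = 0.4·π_1 + 0.3·π_2 + 0.25·π_3
Solving with the normalization constraint gives π = (0.4164, 0.3289, 0.2546).
So the stationary probability of Idle is 0.3289.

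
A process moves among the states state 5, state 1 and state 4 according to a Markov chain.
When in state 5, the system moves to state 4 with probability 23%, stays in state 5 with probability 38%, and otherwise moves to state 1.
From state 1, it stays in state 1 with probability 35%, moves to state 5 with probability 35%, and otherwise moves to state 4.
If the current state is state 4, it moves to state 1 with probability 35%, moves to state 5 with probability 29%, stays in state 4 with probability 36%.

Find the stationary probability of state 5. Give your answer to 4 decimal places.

Let the stationary distribution be π with π = πP and π_1 + π_2 + π_3 = 1.
π_1 = 0.38·π_1 + 0.35·π_2 + 0.29·π_3
π_2 = 0.39·π_1 + 0.35·π_2 + 0.35·π_3
Solving with the normalization constraint gives π = (0.3427, 0.3637, 0.2936).
So the stationary probability of state 5 is 0.3427.

0.3427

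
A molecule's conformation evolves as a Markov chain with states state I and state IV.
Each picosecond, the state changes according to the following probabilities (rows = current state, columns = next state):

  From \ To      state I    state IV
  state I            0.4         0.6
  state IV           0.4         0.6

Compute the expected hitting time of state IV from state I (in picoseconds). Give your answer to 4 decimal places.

1.6667

Let t(s) be the expected number of picoseconds to first reach state IV from state s, with t(state IV) = 0. Conditioning on the first picosecond:
t(state I) = 1 + 0.4·t(state I)
Solving: t(state I) = 1.6667.
Expected picoseconds from state I to state IV: 1.6667.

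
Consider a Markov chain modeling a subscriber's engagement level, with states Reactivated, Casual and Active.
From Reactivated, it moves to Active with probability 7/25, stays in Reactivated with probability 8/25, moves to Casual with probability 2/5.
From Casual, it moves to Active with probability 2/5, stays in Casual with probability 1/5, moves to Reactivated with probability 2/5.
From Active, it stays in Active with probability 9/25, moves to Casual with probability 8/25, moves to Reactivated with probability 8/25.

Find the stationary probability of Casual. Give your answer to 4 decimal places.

Let the stationary distribution be π with π = πP and π_1 + π_2 + π_3 = 1.
π_1 = 0.32·π_1 + 0.4·π_2 + 0.32·π_3
π_2 = 0.4·π_1 + 0.2·π_2 + 0.32·π_3
Solving with the normalization constraint gives π = (0.3448, 0.3103, 0.3448).
So the stationary probability of Casual is 0.3103.

0.3103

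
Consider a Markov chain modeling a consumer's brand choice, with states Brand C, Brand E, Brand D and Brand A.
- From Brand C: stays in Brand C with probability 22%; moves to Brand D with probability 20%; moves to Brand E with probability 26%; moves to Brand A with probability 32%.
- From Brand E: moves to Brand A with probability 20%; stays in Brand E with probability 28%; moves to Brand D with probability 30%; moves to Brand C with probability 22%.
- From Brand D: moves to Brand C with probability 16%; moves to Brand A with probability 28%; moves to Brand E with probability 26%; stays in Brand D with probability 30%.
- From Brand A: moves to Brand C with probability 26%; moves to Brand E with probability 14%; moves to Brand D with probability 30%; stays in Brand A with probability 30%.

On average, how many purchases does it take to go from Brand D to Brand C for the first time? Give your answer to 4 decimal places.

Let t(s) be the expected number of purchases to first reach Brand C from state s, with t(Brand C) = 0. Conditioning on the first purchase:
t(Brand E) = 1 + 0.28·t(Brand E) + 0.3·t(Brand D) + 0.2·t(Brand A)
t(Brand D) = 1 + 0.26·t(Brand E) + 0.3·t(Brand D) + 0.28·t(Brand A)
t(Brand A) = 1 + 0.14·t(Brand E) + 0.3·t(Brand D) + 0.3·t(Brand A)
Solving: t(Brand E) = 4.7180, t(Brand D) = 4.9843, t(Brand A) = 4.5083.
Expected purchases from Brand D to Brand C: 4.9843.

4.9843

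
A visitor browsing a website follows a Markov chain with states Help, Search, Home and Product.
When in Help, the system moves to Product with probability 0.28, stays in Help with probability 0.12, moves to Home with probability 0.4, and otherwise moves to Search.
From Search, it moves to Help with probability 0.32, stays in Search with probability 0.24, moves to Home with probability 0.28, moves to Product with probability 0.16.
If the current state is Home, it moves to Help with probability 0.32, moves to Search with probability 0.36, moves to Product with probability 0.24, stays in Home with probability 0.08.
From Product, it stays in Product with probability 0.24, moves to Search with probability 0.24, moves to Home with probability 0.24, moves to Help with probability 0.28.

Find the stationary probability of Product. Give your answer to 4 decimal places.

Let the stationary distribution be π with π = πP and π_1 + π_2 + π_3 + π_4 = 1.
π_1 = 0.12·π_1 + 0.32·π_2 + 0.32·π_3 + 0.28·π_4
π_2 = 0.2·π_1 + 0.24·π_2 + 0.36·π_3 + 0.24·π_4
π_3 = 0.4·π_1 + 0.28·π_2 + 0.08·π_3 + 0.24·π_4
Solving with the normalization constraint gives π = (0.2590, 0.2598, 0.2516, 0.2296).
So the stationary probability of Product is 0.2296.

0.2296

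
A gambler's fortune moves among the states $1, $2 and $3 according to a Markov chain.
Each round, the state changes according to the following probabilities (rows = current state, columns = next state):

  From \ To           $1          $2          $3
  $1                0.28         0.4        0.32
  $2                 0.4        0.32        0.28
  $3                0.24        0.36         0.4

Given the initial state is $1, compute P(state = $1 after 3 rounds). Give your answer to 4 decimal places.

0.3094

Propagate the distribution vector 3 rounds from $1.
After 0 rounds: (1.0000, 0.0000, 0.0000)
After 1 round: (0.2800, 0.4000, 0.3200)
After 2 rounds: (0.3152, 0.3552, 0.3296)
After 3 rounds: (0.3094, 0.3584, 0.3322)
P(in $1 after 3 rounds) = 0.3094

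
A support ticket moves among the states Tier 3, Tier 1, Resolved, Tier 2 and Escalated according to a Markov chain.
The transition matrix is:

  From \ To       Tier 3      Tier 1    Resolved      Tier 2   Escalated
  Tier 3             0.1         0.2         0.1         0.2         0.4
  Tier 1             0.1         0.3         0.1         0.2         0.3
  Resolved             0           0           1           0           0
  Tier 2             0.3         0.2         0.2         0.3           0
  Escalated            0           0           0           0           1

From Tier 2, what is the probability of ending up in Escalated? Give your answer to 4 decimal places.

Let h(s) be the probability of absorption at Escalated starting from transient state s. Then h(Escalated) = 1 and h(Resolved) = 0. By first-step analysis:
h(Tier 3) = 0.1·h(Tier 3) + 0.2·h(Tier 1) + 0.1·0 + 0.2·h(Tier 2) + 0.4·1
h(Tier 1) = 0.1·h(Tier 3) + 0.3·h(Tier 1) + 0.1·0 + 0.2·h(Tier 2) + 0.3·1
h(Tier 2) = 0.3·h(Tier 3) + 0.2·h(Tier 1) + 0.2·0 + 0.3·h(Tier 2)
Solving: h(Tier 3) = 0.7027, h(Tier 1) = 0.6697, h(Tier 2) = 0.4925.
Starting from Tier 2, the probability is 0.4925.

0.4925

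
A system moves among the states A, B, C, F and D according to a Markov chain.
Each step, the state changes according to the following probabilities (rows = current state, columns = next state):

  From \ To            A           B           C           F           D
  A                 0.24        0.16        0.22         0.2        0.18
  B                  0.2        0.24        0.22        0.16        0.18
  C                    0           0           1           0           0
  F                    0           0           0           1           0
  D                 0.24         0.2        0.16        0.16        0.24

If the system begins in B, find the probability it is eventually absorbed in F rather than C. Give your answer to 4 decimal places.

0.4472

Let h(s) be the probability of absorption at F starting from transient state s. Then h(F) = 1 and h(C) = 0. By first-step analysis:
h(A) = 0.24·h(A) + 0.16·h(B) + 0.22·0 + 0.2·1 + 0.18·h(D)
h(B) = 0.2·h(A) + 0.24·h(B) + 0.22·0 + 0.16·1 + 0.18·h(D)
h(D) = 0.24·h(A) + 0.2·h(B) + 0.16·0 + 0.16·1 + 0.24·h(D)
Solving: h(A) = 0.4702, h(B) = 0.4472, h(D) = 0.4767.
Starting from B, the probability is 0.4472.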